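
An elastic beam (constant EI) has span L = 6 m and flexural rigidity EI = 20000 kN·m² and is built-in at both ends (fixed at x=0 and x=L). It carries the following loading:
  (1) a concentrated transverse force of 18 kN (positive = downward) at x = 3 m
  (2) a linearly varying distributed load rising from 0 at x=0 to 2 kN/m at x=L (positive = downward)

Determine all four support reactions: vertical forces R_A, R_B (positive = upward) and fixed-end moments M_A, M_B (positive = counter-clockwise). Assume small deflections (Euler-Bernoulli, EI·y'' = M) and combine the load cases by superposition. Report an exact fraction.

Load 1 — point force P=18 kN at a=3 m (b=L-a=3):
  R_A = Pb²(3a+b)/L³ = 18·3²·(3·3+3)/6³ = 9 kN
  M_A = Pab²/L² = 18·3·3²/6² = 27/2 kN·m
  R_B = Pa²(a+3b)/L³ = 18·3²·(3+3·3)/6³ = 9 kN
  M_B = -Pa²b/L² = -18·3²·3/6² = -27/2 kN·m
Load 2 — triangular load w₀=2 kN/m (0→w₀ over full span):
  R_A = 3w₀L/20 = 3·2·6/20 = 9/5 kN
  M_A = w₀L²/30 = 2·6²/30 = 12/5 kN·m
  R_B = 7w₀L/20 = 7·2·6/20 = 21/5 kN
  M_B = -w₀L²/20 = -2·6²/20 = -18/5 kN·m
Superposition: R_A = 54/5 kN, M_A = 159/10 kN·m, R_B = 66/5 kN, M_B = -171/10 kN·m

R_A = 54/5 kN, M_A = 159/10 kN·m, R_B = 66/5 kN, M_B = -171/10 kN·m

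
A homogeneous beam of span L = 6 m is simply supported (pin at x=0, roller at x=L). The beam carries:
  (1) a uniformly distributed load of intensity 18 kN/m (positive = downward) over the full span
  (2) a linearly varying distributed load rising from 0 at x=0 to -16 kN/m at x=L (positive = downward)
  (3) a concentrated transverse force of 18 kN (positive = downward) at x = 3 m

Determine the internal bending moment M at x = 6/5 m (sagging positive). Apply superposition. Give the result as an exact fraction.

Load 1 — uniform load w=18 kN/m over full span:
  M_1 = wx(L-x)/2 = 18·(6/5)·(6-(6/5))/2 = 1296/25 kN·m
Load 2 — triangular load w₀=-16 kN/m (0→w₀ over full span):
  M_2 = w₀Lx/6 - w₀x³/(6L) = (-16)·6·(6/5)/6 - (-16)·(6/5)³/(6·6) = -2304/125 kN·m
Load 3 — point force P=18 kN at a=3 m (b=L-a=3):
  M_3 = Pbx/L  [x≤a] = 18·3·(6/5)/6 = 54/5 kN·m
Superposition: M = Σ M_i = 5526/125 kN·m ≈ 44.208000 kN·m

M(6/5) = 5526/125 kN·m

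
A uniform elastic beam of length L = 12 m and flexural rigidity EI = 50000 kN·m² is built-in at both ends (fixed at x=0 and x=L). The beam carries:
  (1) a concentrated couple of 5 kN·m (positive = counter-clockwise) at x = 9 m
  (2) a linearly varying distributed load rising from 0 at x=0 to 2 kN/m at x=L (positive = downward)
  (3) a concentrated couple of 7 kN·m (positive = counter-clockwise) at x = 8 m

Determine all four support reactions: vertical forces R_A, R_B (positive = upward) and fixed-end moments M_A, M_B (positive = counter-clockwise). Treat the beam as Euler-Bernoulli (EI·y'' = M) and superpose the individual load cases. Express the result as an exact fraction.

R_A = 6979/1440 kN, M_A = 3239/240 kN·m, R_B = 10301/1440 kN, M_B = -1227/80 kN·m

Load 1 — applied couple M₀=5 kN·m at a=9 m (b=L-a=3):
  R_A = 6M₀ab/L³ = 6·5·9·3/12³ = 15/32 kN
  M_A = M₀b(2a-b)/L² = 5·3·(2·9-3)/12² = 25/16 kN·m
  R_B = -6M₀ab/L³ = -6·5·9·3/12³ = -15/32 kN
  M_B = M₀a(2b-a)/L² = 5·9·(2·3-9)/12² = -15/16 kN·m
Load 2 — triangular load w₀=2 kN/m (0→w₀ over full span):
  R_A = 3w₀L/20 = 3·2·12/20 = 18/5 kN
  M_A = w₀L²/30 = 2·12²/30 = 48/5 kN·m
  R_B = 7w₀L/20 = 7·2·12/20 = 42/5 kN
  M_B = -w₀L²/20 = -2·12²/20 = -72/5 kN·m
Load 3 — applied couple M₀=7 kN·m at a=8 m (b=L-a=4):
  R_A = 6M₀ab/L³ = 6·7·8·4/12³ = 7/9 kN
  M_A = M₀b(2a-b)/L² = 7·4·(2·8-4)/12² = 7/3 kN·m
  R_B = -6M₀ab/L³ = -6·7·8·4/12³ = -7/9 kN
  M_B = M₀a(2b-a)/L² = 7·8·(2·4-8)/12² = 0 kN·m
Superposition: R_A = 6979/1440 kN, M_A = 3239/240 kN·m, R_B = 10301/1440 kN, M_B = -1227/80 kN·m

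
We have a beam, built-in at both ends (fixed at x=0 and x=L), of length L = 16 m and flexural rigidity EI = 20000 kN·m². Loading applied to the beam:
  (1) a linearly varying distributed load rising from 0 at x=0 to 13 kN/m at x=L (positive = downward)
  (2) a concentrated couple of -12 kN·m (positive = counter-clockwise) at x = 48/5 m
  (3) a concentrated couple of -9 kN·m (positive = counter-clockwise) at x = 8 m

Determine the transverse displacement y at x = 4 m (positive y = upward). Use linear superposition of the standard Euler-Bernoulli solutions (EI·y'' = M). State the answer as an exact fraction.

y(4) = -2667/100000 m

Load 1 — triangular load w₀=13 kN/m (0→w₀ over full span):
  y_1 = -w₀x²(L-x)²(x+2L)/(120LEI) = -13·4²·(16-4)²·(4+2·16)/(120·16·20000) = -351/12500 m
Load 2 — applied couple M₀=-12 kN·m at a=48/5 m (b=L-a=32/5):
  y_2 = (R_Ax³/6 - M_Ax²/2)/EI  [x≤a] with R_A=-27/25, M_A=-96/25 = ((-27/25)·4³/6 - (-96/25)·4²/2)/20000 = 3/3125 m
Load 3 — applied couple M₀=-9 kN·m at a=8 m (b=L-a=8):
  y_3 = (R_Ax³/6 - M_Ax²/2)/EI  [x≤a] with R_A=-27/32, M_A=-9/4 = ((-27/32)·4³/6 - (-9/4)·4²/2)/20000 = 9/20000 m
Superposition: y = Σ y_i = -2667/100000 m ≈ -0.026670 m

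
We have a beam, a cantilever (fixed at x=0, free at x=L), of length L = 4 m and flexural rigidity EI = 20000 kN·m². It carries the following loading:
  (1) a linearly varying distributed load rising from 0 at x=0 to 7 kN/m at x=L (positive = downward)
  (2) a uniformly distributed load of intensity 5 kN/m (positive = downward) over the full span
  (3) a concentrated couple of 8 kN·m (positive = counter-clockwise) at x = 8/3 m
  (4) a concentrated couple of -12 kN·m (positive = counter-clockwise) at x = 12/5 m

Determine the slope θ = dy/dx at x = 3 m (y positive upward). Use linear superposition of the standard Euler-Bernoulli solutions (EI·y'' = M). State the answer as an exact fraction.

Load 1 — triangular load w₀=7 kN/m (0→w₀ over full span):
  θ_1 = (w₀Lx²/4-w₀L²x/3-w₀x⁴/(24L))/EI = (7·4·3²/4-7·4²·3/3-7·3⁴/(24·4))/20000 = -1757/640000 rad
Load 2 — uniform load w=5 kN/m over full span:
  θ_2 = -wx(x²-3Lx+3L²)/(6EI) = -5·3·(3²-3·4·3+3·4²)/(6·20000) = -21/8000 rad
Load 3 — applied couple M₀=8 kN·m at a=8/3 m (b=L-a=4/3):
  θ_3 = M₀a/EI  [x>a] = 8·(8/3)/20000 = 2/1875 rad
Load 4 — applied couple M₀=-12 kN·m at a=12/5 m (b=L-a=8/5):
  θ_4 = M₀a/EI  [x>a] = (-12)·(12/5)/20000 = -9/6250 rad
Superposition: θ = Σ θ_i = -55139/9600000 rad ≈ -0.005744 rad

θ(3) = -55139/9600000 rad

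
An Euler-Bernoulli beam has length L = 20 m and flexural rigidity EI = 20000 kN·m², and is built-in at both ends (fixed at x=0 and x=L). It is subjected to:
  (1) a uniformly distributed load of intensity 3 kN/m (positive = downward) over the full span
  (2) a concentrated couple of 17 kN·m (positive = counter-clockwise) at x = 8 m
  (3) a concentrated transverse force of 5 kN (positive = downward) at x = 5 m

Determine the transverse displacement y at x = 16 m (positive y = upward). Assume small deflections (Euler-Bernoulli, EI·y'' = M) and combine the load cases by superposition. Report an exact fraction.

Load 1 — uniform load w=3 kN/m over full span:
  y_1 = -wx²(L-x)²/(24EI) = -3·16²·(20-16)²/(24·20000) = -16/625 m
Load 2 — applied couple M₀=17 kN·m at a=8 m (b=L-a=12):
  y_2 = (R_Ax³/6 - M_Ax²/2 - M₀(x-a)²/2)/EI  [x>a] with R_A=153/125, M_A=51/25 = ((153/125)·16³/6 - (51/25)·16²/2 - 17·(16-8)²/2)/20000 = 119/78125 m
Load 3 — point force P=5 kN at a=5 m (b=L-a=15):
  y_3 = -Pa²(L-x)²(3bL-(3b+a)(L-x))/(6L³EI)  [x>a] = -5·5²·(20-16)²·(3·15·20-(3·15+5)·(20-16))/(6·20³·20000) = -7/4800 m
Superposition: y = Σ y_i = -383027/15000000 m ≈ -0.025535 m

y(16) = -383027/15000000 m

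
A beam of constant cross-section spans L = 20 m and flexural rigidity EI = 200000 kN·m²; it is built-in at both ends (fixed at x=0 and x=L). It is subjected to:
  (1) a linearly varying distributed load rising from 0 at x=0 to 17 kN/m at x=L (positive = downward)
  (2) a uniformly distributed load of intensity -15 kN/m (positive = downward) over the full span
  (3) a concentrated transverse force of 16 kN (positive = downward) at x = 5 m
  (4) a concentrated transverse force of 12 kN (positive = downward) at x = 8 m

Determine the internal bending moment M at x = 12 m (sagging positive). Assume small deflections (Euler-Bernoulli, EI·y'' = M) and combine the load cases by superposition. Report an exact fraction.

Load 1 — triangular load w₀=17 kN/m (0→w₀ over full span):
  M_1 = 3w₀Lx/20 - w₀L²/30 - w₀x³/(6L) = 3·17·20·12/20 - 17·20²/30 - 17·12³/(6·20) = 2108/15 kN·m
Load 2 — uniform load w=-15 kN/m over full span:
  M_2 = wLx/2 - wL²/12 - wx²/2 = (-15)·20·12/2 - (-15)·20²/12 - (-15)·12²/2 = -220 kN·m
Load 3 — point force P=16 kN at a=5 m (b=L-a=15):
  M_3 = Pa²(a+3b)(L-x)/L³ - Pa²b/L²  [x>a] = 16·5²·(5+3·15)·(20-12)/20³ - 16·5²·15/20² = 5 kN·m
Load 4 — point force P=12 kN at a=8 m (b=L-a=12):
  M_4 = Pa²(a+3b)(L-x)/L³ - Pa²b/L²  [x>a] = 12·8²·(8+3·12)·(20-12)/20³ - 12·8²·12/20² = 1344/125 kN·m
Superposition: M = Σ M_i = -23893/375 kN·m ≈ -63.714667 kN·m

M(12) = -23893/375 kN·m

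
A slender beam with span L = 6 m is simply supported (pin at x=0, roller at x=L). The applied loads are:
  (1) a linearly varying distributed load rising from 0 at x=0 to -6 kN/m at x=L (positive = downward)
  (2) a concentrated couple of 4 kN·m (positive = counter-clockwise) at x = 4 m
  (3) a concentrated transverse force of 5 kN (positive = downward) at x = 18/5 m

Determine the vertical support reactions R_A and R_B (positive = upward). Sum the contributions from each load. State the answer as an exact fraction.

R_A = -10/3 kN, R_B = -29/3 kN

Load 1 — triangular load w₀=-6 kN/m (0→w₀ over full span):
  R_A = w₀L/6 = (-6)·6/6 = -6 kN
  R_B = w₀L/3 = (-6)·6/3 = -12 kN
Load 2 — applied couple M₀=4 kN·m at a=4 m (b=L-a=2):
  R_A = M₀/L = 4/6 = 2/3 kN
  R_B = -M₀/L = -4/6 = -2/3 kN
Load 3 — point force P=5 kN at a=18/5 m (b=L-a=12/5):
  R_A = Pb/L = 5·(12/5)/6 = 2 kN
  R_B = Pa/L = 5·(18/5)/6 = 3 kN
Superposition: R_A = -10/3 kN, R_B = -29/3 kN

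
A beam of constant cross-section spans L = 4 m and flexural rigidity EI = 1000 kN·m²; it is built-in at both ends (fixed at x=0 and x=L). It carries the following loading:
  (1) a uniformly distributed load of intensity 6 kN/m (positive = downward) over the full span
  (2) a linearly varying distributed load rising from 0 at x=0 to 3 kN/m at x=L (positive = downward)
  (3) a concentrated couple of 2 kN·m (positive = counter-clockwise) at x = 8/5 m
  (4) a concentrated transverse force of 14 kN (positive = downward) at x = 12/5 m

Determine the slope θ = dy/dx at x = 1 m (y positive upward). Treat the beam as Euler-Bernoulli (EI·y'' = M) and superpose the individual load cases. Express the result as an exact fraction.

θ(1) = -26093/4000000 rad

Load 1 — uniform load w=6 kN/m over full span:
  θ_1 = -wx(L-x)(L-2x)/(12EI) = -6·1·(4-1)·(4-2·1)/(12·1000) = -3/1000 rad
Load 2 — triangular load w₀=3 kN/m (0→w₀ over full span):
  θ_2 = -w₀(2x(L-x)(L-2x)(x+2L)+x²(L-x)²)/(120LEI) = -3·(2·1·(4-1)·(4-2·1)·(1+2·4)+1²·(4-1)²)/(120·4·1000) = -117/160000 rad
Load 3 — applied couple M₀=2 kN·m at a=8/5 m (b=L-a=12/5):
  θ_3 = (R_Ax²/2 - M_Ax)/EI  [x≤a] with R_A=18/25, M_A=6/25 = ((18/25)·1²/2 - (6/25)·1)/1000 = 3/25000 rad
Load 4 — point force P=14 kN at a=12/5 m (b=L-a=8/5):
  θ_4 = -Pb²x(2aL-(3a+b)x)/(2L³EI)  [x≤a] = -14·(8/5)²·1·(2·(12/5)·4-(3·(12/5)+(8/5))·1)/(2·4³·1000) = -91/31250 rad
Superposition: θ = Σ θ_i = -26093/4000000 rad ≈ -0.006523 rad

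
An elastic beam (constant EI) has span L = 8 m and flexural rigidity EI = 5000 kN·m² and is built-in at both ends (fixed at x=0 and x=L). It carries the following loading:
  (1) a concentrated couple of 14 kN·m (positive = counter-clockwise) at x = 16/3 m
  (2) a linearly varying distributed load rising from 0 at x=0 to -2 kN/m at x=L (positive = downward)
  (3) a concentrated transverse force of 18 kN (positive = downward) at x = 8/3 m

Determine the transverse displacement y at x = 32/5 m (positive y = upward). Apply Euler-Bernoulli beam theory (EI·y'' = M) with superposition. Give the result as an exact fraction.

y(32/5) = -125984/87890625 m

Load 1 — applied couple M₀=14 kN·m at a=16/3 m (b=L-a=8/3):
  y_1 = (R_Ax³/6 - M_Ax²/2 - M₀(x-a)²/2)/EI  [x>a] with R_A=7/3, M_A=14/3 = ((7/3)·(32/5)³/6 - (14/3)·(32/5)²/2 - 14·((32/5)-(16/3))²/2)/5000 = -224/703125 m
Load 2 — triangular load w₀=-2 kN/m (0→w₀ over full span):
  y_2 = -w₀x²(L-x)²(x+2L)/(120LEI) = -(-2)·(32/5)²·(8-(32/5))²·((32/5)+2·8)/(120·8·5000) = 28672/29296875 m
Load 3 — point force P=18 kN at a=8/3 m (b=L-a=16/3):
  y_3 = -Pa²(L-x)²(3bL-(3b+a)(L-x))/(6L³EI)  [x>a] = -18·(8/3)²·(8-(32/5))²·(3·(16/3)·8-(3·(16/3)+(8/3))·(8-(32/5)))/(6·8³·5000) = -1472/703125 m
Superposition: y = Σ y_i = -125984/87890625 m ≈ -0.001433 m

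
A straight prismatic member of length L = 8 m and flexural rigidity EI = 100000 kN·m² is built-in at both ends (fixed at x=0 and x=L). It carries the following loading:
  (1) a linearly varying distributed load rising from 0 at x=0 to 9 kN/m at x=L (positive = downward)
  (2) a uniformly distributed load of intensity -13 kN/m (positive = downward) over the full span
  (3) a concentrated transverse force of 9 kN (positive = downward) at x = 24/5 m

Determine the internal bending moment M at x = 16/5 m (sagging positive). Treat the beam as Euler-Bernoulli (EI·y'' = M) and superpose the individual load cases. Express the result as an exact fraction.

Load 1 — triangular load w₀=9 kN/m (0→w₀ over full span):
  M_1 = 3w₀Lx/20 - w₀L²/30 - w₀x³/(6L) = 3·9·8·(16/5)/20 - 9·8²/30 - 9·(16/5)³/(6·8) = 1152/125 kN·m
Load 2 — uniform load w=-13 kN/m over full span:
  M_2 = wLx/2 - wL²/12 - wx²/2 = (-13)·8·(16/5)/2 - (-13)·8²/12 - (-13)·(16/5)²/2 = -2288/75 kN·m
Load 3 — point force P=9 kN at a=24/5 m (b=L-a=16/5):
  M_3 = Pb²(3a+b)x/L³ - Pab²/L²  [x≤a] = 9·(16/5)²·(3·(24/5)+(16/5))·(16/5)/8³ - 9·(24/5)·(16/5)²/8² = 2016/625 kN·m
Superposition: M = Σ M_i = -33872/1875 kN·m ≈ -18.065067 kN·m

M(16/5) = -33872/1875 kN·m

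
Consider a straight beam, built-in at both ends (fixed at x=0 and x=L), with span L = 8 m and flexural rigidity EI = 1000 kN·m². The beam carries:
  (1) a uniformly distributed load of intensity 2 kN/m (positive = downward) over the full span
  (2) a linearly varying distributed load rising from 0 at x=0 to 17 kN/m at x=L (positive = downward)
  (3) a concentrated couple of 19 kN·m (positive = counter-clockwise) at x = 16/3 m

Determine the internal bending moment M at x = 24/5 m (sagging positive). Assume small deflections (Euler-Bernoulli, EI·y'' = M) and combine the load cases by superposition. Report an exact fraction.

M(24/5) = 13517/375 kN·m

Load 1 — uniform load w=2 kN/m over full span:
  M_1 = wLx/2 - wL²/12 - wx²/2 = 2·8·(24/5)/2 - 2·8²/12 - 2·(24/5)²/2 = 352/75 kN·m
Load 2 — triangular load w₀=17 kN/m (0→w₀ over full span):
  M_2 = 3w₀Lx/20 - w₀L²/30 - w₀x³/(6L) = 3·17·8·(24/5)/20 - 17·8²/30 - 17·(24/5)³/(6·8) = 8432/375 kN·m
Load 3 — applied couple M₀=19 kN·m at a=16/3 m (b=L-a=8/3):
  M_3 = R_Ax - M_A  [x≤a] with R_A=19/6, M_A=19/3 = (19/6)·(24/5) - (19/3) = 133/15 kN·m
Superposition: M = Σ M_i = 13517/375 kN·m ≈ 36.045333 kN·m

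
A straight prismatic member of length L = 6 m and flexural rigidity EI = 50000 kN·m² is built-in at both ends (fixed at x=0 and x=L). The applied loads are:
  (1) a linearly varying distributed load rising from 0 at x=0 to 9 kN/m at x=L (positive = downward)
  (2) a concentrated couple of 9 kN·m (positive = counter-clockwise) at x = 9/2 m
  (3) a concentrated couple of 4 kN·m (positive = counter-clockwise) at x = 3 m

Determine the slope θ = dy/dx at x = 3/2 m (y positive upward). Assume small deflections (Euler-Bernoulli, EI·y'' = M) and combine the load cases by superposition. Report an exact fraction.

θ(3/2) = -12927/64000000 rad

Load 1 — triangular load w₀=9 kN/m (0→w₀ over full span):
  θ_1 = -w₀(2x(L-x)(L-2x)(x+2L)+x²(L-x)²)/(120LEI) = -9·(2·(3/2)·(6-(3/2))·(6-2·(3/2))·((3/2)+2·6)+(3/2)²·(6-(3/2))²)/(120·6·50000) = -9477/64000000 rad
Load 2 — applied couple M₀=9 kN·m at a=9/2 m (b=L-a=3/2):
  θ_2 = (R_Ax²/2 - M_Ax)/EI  [x≤a] with R_A=27/16, M_A=45/16 = ((27/16)·(3/2)²/2 - (45/16)·(3/2))/50000 = -297/6400000 rad
Load 3 — applied couple M₀=4 kN·m at a=3 m (b=L-a=3):
  θ_3 = (R_Ax²/2 - M_Ax)/EI  [x≤a] with R_A=1, M_A=1 = (1·(3/2)²/2 - 1·(3/2))/50000 = -3/400000 rad
Superposition: θ = Σ θ_i = -12927/64000000 rad ≈ -0.000202 rad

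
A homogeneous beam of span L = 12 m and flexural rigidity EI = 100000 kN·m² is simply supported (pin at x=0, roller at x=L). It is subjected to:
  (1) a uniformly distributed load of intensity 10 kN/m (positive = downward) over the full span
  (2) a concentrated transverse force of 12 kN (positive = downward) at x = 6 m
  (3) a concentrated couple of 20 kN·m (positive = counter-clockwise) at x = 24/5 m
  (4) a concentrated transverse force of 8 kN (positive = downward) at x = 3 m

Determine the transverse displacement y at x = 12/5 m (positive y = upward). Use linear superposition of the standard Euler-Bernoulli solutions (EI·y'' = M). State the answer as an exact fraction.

y(12/5) = -61713/3125000 m

Load 1 — uniform load w=10 kN/m over full span:
  y_1 = -wx(L³-2Lx²+x³)/(24EI) = -10·(12/5)·(12³-2·12·(12/5)²+(12/5)³)/(24·100000) = -6264/390625 m
Load 2 — point force P=12 kN at a=6 m (b=L-a=6):
  y_2 = -Pbx(L²-b²-x²)/(6LEI)  [x≤a] = -12·6·(12/5)·(12²-6²-(12/5)²)/(6·12·100000) = -1917/781250 m
Load 3 — applied couple M₀=20 kN·m at a=24/5 m (b=L-a=36/5):
  y_3 = (M₀x³/(6L)+C₁x)/EI  [x≤a] with C₁=M₀(3b²-L²)/(6L)=16/5 = (20·(12/5)³/(6·12)+(16/5)·(12/5))/100000 = 9/78125 m
Load 4 — point force P=8 kN at a=3 m (b=L-a=9):
  y_4 = -Pbx(L²-b²-x²)/(6LEI)  [x≤a] = -8·9·(12/5)·(12²-9²-(12/5)²)/(6·12·100000) = -4293/3125000 m
Superposition: y = Σ y_i = -61713/3125000 m ≈ -0.019748 m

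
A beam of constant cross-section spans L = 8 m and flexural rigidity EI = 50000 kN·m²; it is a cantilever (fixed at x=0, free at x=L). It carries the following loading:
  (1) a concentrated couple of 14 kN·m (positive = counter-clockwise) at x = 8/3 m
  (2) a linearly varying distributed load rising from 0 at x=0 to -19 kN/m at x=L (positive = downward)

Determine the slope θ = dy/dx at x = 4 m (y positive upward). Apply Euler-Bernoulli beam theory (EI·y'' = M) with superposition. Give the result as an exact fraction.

Load 1 — applied couple M₀=14 kN·m at a=8/3 m (b=L-a=16/3):
  θ_1 = M₀a/EI  [x>a] = 14·(8/3)/50000 = 7/9375 rad
Load 2 — triangular load w₀=-19 kN/m (0→w₀ over full span):
  θ_2 = (w₀Lx²/4-w₀L²x/3-w₀x⁴/(24L))/EI = ((-19)·8·4²/4-(-19)·8²·4/3-(-19)·4⁴/(24·8))/50000 = 779/37500 rad
Superposition: θ = Σ θ_i = 269/12500 rad ≈ 0.021520 rad

θ(4) = 269/12500 rad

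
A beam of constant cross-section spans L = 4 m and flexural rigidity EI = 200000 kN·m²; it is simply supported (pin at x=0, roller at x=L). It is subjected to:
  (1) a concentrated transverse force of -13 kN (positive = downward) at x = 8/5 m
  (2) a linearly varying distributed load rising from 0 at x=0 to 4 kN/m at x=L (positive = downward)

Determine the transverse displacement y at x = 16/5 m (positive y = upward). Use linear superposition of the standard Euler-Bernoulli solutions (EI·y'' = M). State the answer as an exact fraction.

Load 1 — point force P=-13 kN at a=8/5 m (b=L-a=12/5):
  y_1 = -Pa(L-x)(2Lx-a²-x²)/(6LEI)  [x>a] = -(-13)·(8/5)·(4-(16/5))·(2·4·(16/5)-(8/5)²-(16/5)²)/(6·4·200000) = 52/1171875 m
Load 2 — triangular load w₀=4 kN/m (0→w₀ over full span):
  y_2 = -w₀x(7L⁴-10L²x²+3x⁴)/(360LEI) = -4·(16/5)·(7·4⁴-10·4²·(16/5)²+3·(16/5)⁴)/(360·4·200000) = -1016/48828125 m
Superposition: y = Σ y_i = 3452/146484375 m ≈ 0.000024 m

y(16/5) = 3452/146484375 m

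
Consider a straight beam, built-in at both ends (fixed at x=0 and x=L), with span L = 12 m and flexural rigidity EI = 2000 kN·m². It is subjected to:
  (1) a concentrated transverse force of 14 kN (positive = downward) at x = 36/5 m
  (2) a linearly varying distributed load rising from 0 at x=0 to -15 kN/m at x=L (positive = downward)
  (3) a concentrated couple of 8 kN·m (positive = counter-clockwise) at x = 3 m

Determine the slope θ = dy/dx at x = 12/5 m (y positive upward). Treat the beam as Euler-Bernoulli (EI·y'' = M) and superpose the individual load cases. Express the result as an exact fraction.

θ(12/5) = 15237/390625 rad

Load 1 — point force P=14 kN at a=36/5 m (b=L-a=24/5):
  θ_1 = -Pb²x(2aL-(3a+b)x)/(2L³EI)  [x≤a] = -14·(24/5)²·(12/5)·(2·(36/5)·12-(3·(36/5)+(24/5))·(12/5))/(2·12³·2000) = -4788/390625 rad
Load 2 — triangular load w₀=-15 kN/m (0→w₀ over full span):
  θ_2 = -w₀(2x(L-x)(L-2x)(x+2L)+x²(L-x)²)/(120LEI) = -(-15)·(2·(12/5)·(12-(12/5))·(12-2·(12/5))·((12/5)+2·12)+(12/5)²·(12-(12/5))²)/(120·12·2000) = 756/15625 rad
Load 3 — applied couple M₀=8 kN·m at a=3 m (b=L-a=9):
  θ_3 = (R_Ax²/2 - M_Ax)/EI  [x≤a] with R_A=3/4, M_A=-3/2 = ((3/4)·(12/5)²/2 - (-3/2)·(12/5))/2000 = 9/3125 rad
Superposition: θ = Σ θ_i = 15237/390625 rad ≈ 0.039007 rad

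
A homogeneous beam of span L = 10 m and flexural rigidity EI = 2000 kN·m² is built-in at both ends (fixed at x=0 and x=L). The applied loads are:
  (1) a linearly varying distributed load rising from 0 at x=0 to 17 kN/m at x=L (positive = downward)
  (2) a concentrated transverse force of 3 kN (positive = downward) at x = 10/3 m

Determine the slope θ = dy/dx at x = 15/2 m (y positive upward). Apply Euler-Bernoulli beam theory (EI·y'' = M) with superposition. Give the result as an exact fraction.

θ(15/2) = 729/20480 rad

Load 1 — triangular load w₀=17 kN/m (0→w₀ over full span):
  θ_1 = -w₀(2x(L-x)(L-2x)(x+2L)+x²(L-x)²)/(120LEI) = -17·(2·(15/2)·(10-(15/2))·(10-2·(15/2))·((15/2)+2·10)+(15/2)²·(10-(15/2))²)/(120·10·2000) = 697/20480 rad
Load 2 — point force P=3 kN at a=10/3 m (b=L-a=20/3):
  θ_2 = Pa²(L-x)(2bL-(3b+a)(L-x))/(2L³EI)  [x>a] = 3·(10/3)²·(10-(15/2))·(2·(20/3)·10-(3·(20/3)+(10/3))·(10-(15/2)))/(2·10³·2000) = 1/640 rad
Superposition: θ = Σ θ_i = 729/20480 rad ≈ 0.035596 rad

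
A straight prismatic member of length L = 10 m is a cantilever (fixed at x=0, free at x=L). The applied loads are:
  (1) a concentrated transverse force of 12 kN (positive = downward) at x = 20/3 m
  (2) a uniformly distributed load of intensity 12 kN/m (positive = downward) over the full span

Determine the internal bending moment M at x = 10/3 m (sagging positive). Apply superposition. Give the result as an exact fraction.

M(10/3) = -920/3 kN·m

Load 1 — point force P=12 kN at a=20/3 m (b=L-a=10/3):
  M_1 = -P(a-x)  [x≤a] = -12·((20/3)-(10/3)) = -40 kN·m
Load 2 — uniform load w=12 kN/m over full span:
  M_2 = -w(L-x)²/2 = -12·(10-(10/3))²/2 = -800/3 kN·m
Superposition: M = Σ M_i = -920/3 kN·m ≈ -306.666667 kN·m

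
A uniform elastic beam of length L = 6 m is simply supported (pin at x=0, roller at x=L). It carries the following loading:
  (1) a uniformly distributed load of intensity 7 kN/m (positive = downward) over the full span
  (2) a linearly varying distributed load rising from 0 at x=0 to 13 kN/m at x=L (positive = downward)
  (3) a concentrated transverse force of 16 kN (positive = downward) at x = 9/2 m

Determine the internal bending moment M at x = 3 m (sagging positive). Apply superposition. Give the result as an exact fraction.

M(3) = 291/4 kN·m

Load 1 — uniform load w=7 kN/m over full span:
  M_1 = wx(L-x)/2 = 7·3·(6-3)/2 = 63/2 kN·m
Load 2 — triangular load w₀=13 kN/m (0→w₀ over full span):
  M_2 = w₀Lx/6 - w₀x³/(6L) = 13·6·3/6 - 13·3³/(6·6) = 117/4 kN·m
Load 3 — point force P=16 kN at a=9/2 m (b=L-a=3/2):
  M_3 = Pbx/L  [x≤a] = 16·(3/2)·3/6 = 12 kN·m
Superposition: M = Σ M_i = 291/4 kN·m ≈ 72.750000 kN·m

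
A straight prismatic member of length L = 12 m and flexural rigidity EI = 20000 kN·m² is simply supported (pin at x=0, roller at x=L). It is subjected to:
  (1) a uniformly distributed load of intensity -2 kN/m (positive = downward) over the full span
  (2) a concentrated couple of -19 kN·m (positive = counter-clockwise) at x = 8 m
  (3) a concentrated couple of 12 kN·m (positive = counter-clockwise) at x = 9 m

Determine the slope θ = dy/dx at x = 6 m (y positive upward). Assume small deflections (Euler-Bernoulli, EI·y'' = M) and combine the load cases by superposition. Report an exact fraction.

θ(6) = -7/30000 rad

Load 1 — uniform load w=-2 kN/m over full span:
  θ_1 = -w(L³-6Lx²+4x³)/(24EI) = -(-2)·(12³-6·12·6²+4·6³)/(24·20000) = 0 rad
Load 2 — applied couple M₀=-19 kN·m at a=8 m (b=L-a=4):
  θ_2 = (M₀x²/(2L)+C₁)/EI  [x≤a] with C₁=M₀(3b²-L²)/(6L)=76/3 = ((-19)·6²/(2·12)+(76/3))/20000 = -19/120000 rad
Load 3 — applied couple M₀=12 kN·m at a=9 m (b=L-a=3):
  θ_3 = (M₀x²/(2L)+C₁)/EI  [x≤a] with C₁=M₀(3b²-L²)/(6L)=-39/2 = (12·6²/(2·12)+(-39/2))/20000 = -3/40000 rad
Superposition: θ = Σ θ_i = -7/30000 rad ≈ -0.000233 rad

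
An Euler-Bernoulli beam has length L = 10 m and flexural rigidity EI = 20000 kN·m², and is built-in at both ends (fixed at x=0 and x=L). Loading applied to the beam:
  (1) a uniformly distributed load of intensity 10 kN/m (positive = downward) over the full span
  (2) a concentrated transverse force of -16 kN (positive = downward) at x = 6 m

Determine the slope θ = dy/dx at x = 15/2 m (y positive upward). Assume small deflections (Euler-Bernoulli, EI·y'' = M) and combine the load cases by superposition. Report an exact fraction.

θ(15/2) = 2117/800000 rad

Load 1 — uniform load w=10 kN/m over full span:
  θ_1 = -wx(L-x)(L-2x)/(12EI) = -10·(15/2)·(10-(15/2))·(10-2·(15/2))/(12·20000) = 1/256 rad
Load 2 — point force P=-16 kN at a=6 m (b=L-a=4):
  θ_2 = Pa²(L-x)(2bL-(3b+a)(L-x))/(2L³EI)  [x>a] = (-16)·6²·(10-(15/2))·(2·4·10-(3·4+6)·(10-(15/2)))/(2·10³·20000) = -63/50000 rad
Superposition: θ = Σ θ_i = 2117/800000 rad ≈ 0.002646 rad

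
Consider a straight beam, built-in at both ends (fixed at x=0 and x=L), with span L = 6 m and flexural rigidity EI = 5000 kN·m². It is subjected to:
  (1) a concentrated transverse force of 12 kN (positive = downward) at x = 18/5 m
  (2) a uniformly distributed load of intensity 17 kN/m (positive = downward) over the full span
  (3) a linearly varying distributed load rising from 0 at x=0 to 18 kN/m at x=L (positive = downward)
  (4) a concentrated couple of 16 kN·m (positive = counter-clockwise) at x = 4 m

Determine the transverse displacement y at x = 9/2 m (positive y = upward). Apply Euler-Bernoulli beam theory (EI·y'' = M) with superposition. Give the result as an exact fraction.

y(9/2) = -386291/32000000 m

Load 1 — point force P=12 kN at a=18/5 m (b=L-a=12/5):
  y_1 = -Pa²(L-x)²(3bL-(3b+a)(L-x))/(6L³EI)  [x>a] = -12·(18/5)²·(6-(9/2))²·(3·(12/5)·6-(3·(12/5)+(18/5))·(6-(9/2)))/(6·6³·5000) = -729/500000 m
Load 2 — uniform load w=17 kN/m over full span:
  y_2 = -wx²(L-x)²/(24EI) = -17·(9/2)²·(6-(9/2))²/(24·5000) = -4131/640000 m
Load 3 — triangular load w₀=18 kN/m (0→w₀ over full span):
  y_3 = -w₀x²(L-x)²(x+2L)/(120LEI) = -18·(9/2)²·(6-(9/2))²·((9/2)+2·6)/(120·6·5000) = -24057/6400000 m
Load 4 — applied couple M₀=16 kN·m at a=4 m (b=L-a=2):
  y_4 = (R_Ax³/6 - M_Ax²/2 - M₀(x-a)²/2)/EI  [x>a] with R_A=32/9, M_A=16/3 = ((32/9)·(9/2)³/6 - (16/3)·(9/2)²/2 - 16·((9/2)-4)²/2)/5000 = -1/2500 m
Superposition: y = Σ y_i = -386291/32000000 m ≈ -0.012072 m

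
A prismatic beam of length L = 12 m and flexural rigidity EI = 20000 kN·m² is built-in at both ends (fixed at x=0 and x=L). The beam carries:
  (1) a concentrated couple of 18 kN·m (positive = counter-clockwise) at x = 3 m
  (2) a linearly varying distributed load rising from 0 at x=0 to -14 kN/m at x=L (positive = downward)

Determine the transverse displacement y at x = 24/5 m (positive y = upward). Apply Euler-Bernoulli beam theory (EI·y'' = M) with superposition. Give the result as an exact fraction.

Load 1 — applied couple M₀=18 kN·m at a=3 m (b=L-a=9):
  y_1 = (R_Ax³/6 - M_Ax²/2 - M₀(x-a)²/2)/EI  [x>a] with R_A=27/16, M_A=-27/8 = ((27/16)·(24/5)³/6 - (-27/8)·(24/5)²/2 - 18·((24/5)-3)²/2)/20000 = 5103/2500000 m
Load 2 — triangular load w₀=-14 kN/m (0→w₀ over full span):
  y_2 = -w₀x²(L-x)²(x+2L)/(120LEI) = -(-14)·(24/5)²·(12-(24/5))²·((24/5)+2·12)/(120·12·20000) = 163296/9765625 m
Superposition: y = Σ y_i = 5863347/312500000 m ≈ 0.018763 m

y(24/5) = 5863347/312500000 m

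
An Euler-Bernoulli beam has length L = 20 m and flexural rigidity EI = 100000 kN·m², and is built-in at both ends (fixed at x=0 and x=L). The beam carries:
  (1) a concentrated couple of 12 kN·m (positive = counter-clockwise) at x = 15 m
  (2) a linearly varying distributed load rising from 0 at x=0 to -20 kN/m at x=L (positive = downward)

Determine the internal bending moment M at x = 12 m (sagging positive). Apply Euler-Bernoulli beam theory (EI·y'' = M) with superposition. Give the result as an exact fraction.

Load 1 — applied couple M₀=12 kN·m at a=15 m (b=L-a=5):
  M_1 = R_Ax - M_A  [x≤a] with R_A=27/40, M_A=15/4 = (27/40)·12 - (15/4) = 87/20 kN·m
Load 2 — triangular load w₀=-20 kN/m (0→w₀ over full span):
  M_2 = 3w₀Lx/20 - w₀L²/30 - w₀x³/(6L) = 3·(-20)·20·12/20 - (-20)·20²/30 - (-20)·12³/(6·20) = -496/3 kN·m
Superposition: M = Σ M_i = -9659/60 kN·m ≈ -160.983333 kN·m

M(12) = -9659/60 kN·m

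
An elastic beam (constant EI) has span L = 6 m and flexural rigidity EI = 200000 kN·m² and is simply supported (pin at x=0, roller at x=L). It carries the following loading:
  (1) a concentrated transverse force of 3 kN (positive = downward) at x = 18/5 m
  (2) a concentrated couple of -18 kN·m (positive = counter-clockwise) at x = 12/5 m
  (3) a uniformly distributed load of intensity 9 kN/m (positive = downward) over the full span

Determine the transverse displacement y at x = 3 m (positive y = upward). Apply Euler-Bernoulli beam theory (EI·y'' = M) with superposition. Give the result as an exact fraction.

Load 1 — point force P=3 kN at a=18/5 m (b=L-a=12/5):
  y_1 = -Pbx(L²-b²-x²)/(6LEI)  [x≤a] = -3·(12/5)·3·(6²-(12/5)²-3²)/(6·6·200000) = -1593/25000000 m
Load 2 — applied couple M₀=-18 kN·m at a=12/5 m (b=L-a=18/5):
  y_2 = (M₀x³/(6L)-M₀(x-a)²/2+C₁x)/EI  [x>a] with C₁=M₀(3b²-L²)/(6L)=-36/25 = ((-18)·3³/(6·6)-(-18)·(3-(12/5))²/2+(-36/25)·3)/200000 = -729/10000000 m
Load 3 — uniform load w=9 kN/m over full span:
  y_3 = -wx(L³-2Lx²+x³)/(24EI) = -9·3·(6³-2·6·3²+3³)/(24·200000) = -243/320000 m
Superposition: y = Σ y_i = -179199/200000000 m ≈ -0.000896 m

y(3) = -179199/200000000 m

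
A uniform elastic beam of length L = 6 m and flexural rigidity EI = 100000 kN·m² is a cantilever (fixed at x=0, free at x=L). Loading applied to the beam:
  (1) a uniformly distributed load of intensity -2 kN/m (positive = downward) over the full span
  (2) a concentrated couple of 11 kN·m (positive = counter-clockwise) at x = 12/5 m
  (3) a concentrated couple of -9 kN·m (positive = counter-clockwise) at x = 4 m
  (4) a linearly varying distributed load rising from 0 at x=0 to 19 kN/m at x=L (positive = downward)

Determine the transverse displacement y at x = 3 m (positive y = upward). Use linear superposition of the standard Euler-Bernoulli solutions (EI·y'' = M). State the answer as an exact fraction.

y(3) = -261657/40000000 m

Load 1 — uniform load w=-2 kN/m over full span:
  y_1 = -wx²(x²-4Lx+6L²)/(24EI) = -(-2)·3²·(3²-4·6·3+6·6²)/(24·100000) = 459/400000 m
Load 2 — applied couple M₀=11 kN·m at a=12/5 m (b=L-a=18/5):
  y_2 = M₀a(2x-a)/(2EI)  [x>a] = 11·(12/5)·(2·3-(12/5))/(2·100000) = 297/625000 m
Load 3 — applied couple M₀=-9 kN·m at a=4 m (b=L-a=2):
  y_3 = M₀x²/(2EI)  [x≤a] = (-9)·3²/(2·100000) = -81/200000 m
Load 4 — triangular load w₀=19 kN/m (0→w₀ over full span):
  y_4 = (w₀Lx³/12-w₀L²x²/6-w₀x⁵/(120L))/EI = (19·6·3³/12-19·6²·3²/6-19·3⁵/(120·6))/100000 = -62073/8000000 m
Superposition: y = Σ y_i = -261657/40000000 m ≈ -0.006541 m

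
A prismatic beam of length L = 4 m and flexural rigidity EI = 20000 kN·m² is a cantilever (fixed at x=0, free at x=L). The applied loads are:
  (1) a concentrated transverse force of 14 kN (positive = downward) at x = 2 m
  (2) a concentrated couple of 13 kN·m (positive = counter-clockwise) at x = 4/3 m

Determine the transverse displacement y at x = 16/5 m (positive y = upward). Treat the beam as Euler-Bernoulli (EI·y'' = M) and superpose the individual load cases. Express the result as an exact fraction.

y(16/5) = -38/28125 m

Load 1 — point force P=14 kN at a=2 m (b=L-a=2):
  y_1 = -Pa²(3x-a)/(6EI)  [x>a] = -14·2²·(3·(16/5)-2)/(6·20000) = -133/37500 m
Load 2 — applied couple M₀=13 kN·m at a=4/3 m (b=L-a=8/3):
  y_2 = M₀a(2x-a)/(2EI)  [x>a] = 13·(4/3)·(2·(16/5)-(4/3))/(2·20000) = 247/112500 m
Superposition: y = Σ y_i = -38/28125 m ≈ -0.001351 m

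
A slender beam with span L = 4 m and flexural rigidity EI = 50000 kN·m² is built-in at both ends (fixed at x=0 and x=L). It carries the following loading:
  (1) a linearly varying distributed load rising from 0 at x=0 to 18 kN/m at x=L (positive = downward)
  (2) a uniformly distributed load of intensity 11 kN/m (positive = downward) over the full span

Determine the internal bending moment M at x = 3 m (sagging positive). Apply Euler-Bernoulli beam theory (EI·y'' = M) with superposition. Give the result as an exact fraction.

Load 1 — triangular load w₀=18 kN/m (0→w₀ over full span):
  M_1 = 3w₀Lx/20 - w₀L²/30 - w₀x³/(6L) = 3·18·4·3/20 - 18·4²/30 - 18·3³/(6·4) = 51/20 kN·m
Load 2 — uniform load w=11 kN/m over full span:
  M_2 = wLx/2 - wL²/12 - wx²/2 = 11·4·3/2 - 11·4²/12 - 11·3²/2 = 11/6 kN·m
Superposition: M = Σ M_i = 263/60 kN·m ≈ 4.383333 kN·m

M(3) = 263/60 kN·m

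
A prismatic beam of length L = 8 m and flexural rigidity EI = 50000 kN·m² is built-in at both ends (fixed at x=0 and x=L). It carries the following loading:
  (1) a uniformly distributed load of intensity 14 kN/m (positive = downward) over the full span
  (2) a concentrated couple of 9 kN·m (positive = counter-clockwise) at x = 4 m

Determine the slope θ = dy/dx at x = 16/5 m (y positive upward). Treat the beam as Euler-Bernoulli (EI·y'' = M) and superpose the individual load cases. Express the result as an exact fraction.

Load 1 — uniform load w=14 kN/m over full span:
  θ_1 = -wx(L-x)(L-2x)/(12EI) = -14·(16/5)·(8-(16/5))·(8-2·(16/5))/(12·50000) = -224/390625 rad
Load 2 — applied couple M₀=9 kN·m at a=4 m (b=L-a=4):
  θ_2 = (R_Ax²/2 - M_Ax)/EI  [x≤a] with R_A=27/16, M_A=9/4 = ((27/16)·(16/5)²/2 - (9/4)·(16/5))/50000 = 9/312500 rad
Superposition: θ = Σ θ_i = -851/1562500 rad ≈ -0.000545 rad

θ(16/5) = -851/1562500 rad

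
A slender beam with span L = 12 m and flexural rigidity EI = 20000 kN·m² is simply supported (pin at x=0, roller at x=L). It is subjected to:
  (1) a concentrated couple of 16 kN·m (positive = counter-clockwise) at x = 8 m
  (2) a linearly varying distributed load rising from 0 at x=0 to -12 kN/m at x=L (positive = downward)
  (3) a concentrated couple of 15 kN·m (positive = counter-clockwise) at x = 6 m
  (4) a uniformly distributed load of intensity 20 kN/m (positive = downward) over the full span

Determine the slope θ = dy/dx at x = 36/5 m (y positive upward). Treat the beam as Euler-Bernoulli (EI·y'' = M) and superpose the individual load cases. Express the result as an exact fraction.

Load 1 — applied couple M₀=16 kN·m at a=8 m (b=L-a=4):
  θ_1 = (M₀x²/(2L)+C₁)/EI  [x≤a] with C₁=M₀(3b²-L²)/(6L)=-64/3 = (16·(36/5)²/(2·12)+(-64/3))/20000 = 31/46875 rad
Load 2 — triangular load w₀=-12 kN/m (0→w₀ over full span):
  θ_2 = -w₀(7L⁴-30L²x²+15x⁴)/(360LEI) = -(-12)·(7·12⁴-30·12²·(36/5)²+15·(36/5)⁴)/(360·12·20000) = -2088/390625 rad
Load 3 — applied couple M₀=15 kN·m at a=6 m (b=L-a=6):
  θ_3 = (M₀x²/(2L)-M₀(x-a)+C₁)/EI  [x>a] with C₁=M₀(3b²-L²)/(6L)=-15/2 = (15·(36/5)²/(2·12)-15·((36/5)-6)+(-15/2))/20000 = 69/200000 rad
Load 4 — uniform load w=20 kN/m over full span:
  θ_4 = -w(L³-6Lx²+4x³)/(24EI) = -20·(12³-6·12·(36/5)²+4·(36/5)³)/(24·20000) = 333/15625 rad
Superposition: θ = Σ θ_i = 1272979/75000000 rad ≈ 0.016973 rad

θ(36/5) = 1272979/75000000 rad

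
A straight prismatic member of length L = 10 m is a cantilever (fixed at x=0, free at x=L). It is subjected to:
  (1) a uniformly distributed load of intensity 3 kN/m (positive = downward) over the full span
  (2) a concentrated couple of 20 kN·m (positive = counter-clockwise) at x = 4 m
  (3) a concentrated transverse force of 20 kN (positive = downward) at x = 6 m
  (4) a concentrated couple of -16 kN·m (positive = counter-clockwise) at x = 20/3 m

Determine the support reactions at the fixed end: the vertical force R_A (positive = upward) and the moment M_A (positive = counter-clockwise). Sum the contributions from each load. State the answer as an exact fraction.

Load 1 — uniform load w=3 kN/m over full span:
  R_A = wL = 3·10 = 30 kN
  M_A = wL²/2 = 3·10²/2 = 150 kN·m
Load 2 — applied couple M₀=20 kN·m at a=4 m (b=L-a=6):
  R_A = 0 kN
  M_A = -M₀ = -20 kN·m
Load 3 — point force P=20 kN at a=6 m (b=L-a=4):
  R_A = P = 20 kN
  M_A = Pa = 20·6 = 120 kN·m
Load 4 — applied couple M₀=-16 kN·m at a=20/3 m (b=L-a=10/3):
  R_A = 0 kN
  M_A = -M₀ = -(-16) = 16 kN·m
Superposition: R_A = 50 kN, M_A = 266 kN·m

R_A = 50 kN, M_A = 266 kN·m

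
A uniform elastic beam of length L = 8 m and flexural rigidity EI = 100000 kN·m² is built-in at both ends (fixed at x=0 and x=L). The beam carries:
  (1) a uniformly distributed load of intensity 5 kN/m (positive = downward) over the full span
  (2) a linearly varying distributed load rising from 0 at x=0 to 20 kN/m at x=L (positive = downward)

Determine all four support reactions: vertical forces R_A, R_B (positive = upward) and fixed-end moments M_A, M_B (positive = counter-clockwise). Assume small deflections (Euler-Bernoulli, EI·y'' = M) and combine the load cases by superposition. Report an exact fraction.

R_A = 44 kN, M_A = 208/3 kN·m, R_B = 76 kN, M_B = -272/3 kN·m

Load 1 — uniform load w=5 kN/m over full span:
  R_A = wL/2 = 5·8/2 = 20 kN
  M_A = wL²/12 = 5·8²/12 = 80/3 kN·m
  R_B = wL/2 = 5·8/2 = 20 kN
  M_B = -wL²/12 = -5·8²/12 = -80/3 kN·m
Load 2 — triangular load w₀=20 kN/m (0→w₀ over full span):
  R_A = 3w₀L/20 = 3·20·8/20 = 24 kN
  M_A = w₀L²/30 = 20·8²/30 = 128/3 kN·m
  R_B = 7w₀L/20 = 7·20·8/20 = 56 kN
  M_B = -w₀L²/20 = -20·8²/20 = -64 kN·m
Superposition: R_A = 44 kN, M_A = 208/3 kN·m, R_B = 76 kN, M_B = -272/3 kN·m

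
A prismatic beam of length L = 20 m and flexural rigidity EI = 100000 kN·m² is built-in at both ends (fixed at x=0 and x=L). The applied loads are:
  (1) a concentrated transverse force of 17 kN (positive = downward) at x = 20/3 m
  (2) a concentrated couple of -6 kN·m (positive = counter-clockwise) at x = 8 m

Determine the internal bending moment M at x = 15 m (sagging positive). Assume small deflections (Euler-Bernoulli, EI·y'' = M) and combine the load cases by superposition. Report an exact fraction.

Load 1 — point force P=17 kN at a=20/3 m (b=L-a=40/3):
  M_1 = Pa²(a+3b)(L-x)/L³ - Pa²b/L²  [x>a] = 17·(20/3)²·((20/3)+3·(40/3))·(20-15)/20³ - 17·(20/3)²·(40/3)/20² = -85/27 kN·m
Load 2 — applied couple M₀=-6 kN·m at a=8 m (b=L-a=12):
  M_2 = R_Ax - M_A - M₀  [x>a] with R_A=-54/125, M_A=-18/25 = (-54/125)·15 - (-18/25) - (-6) = 6/25 kN·m
Superposition: M = Σ M_i = -1963/675 kN·m ≈ -2.908148 kN·m

M(15) = -1963/675 kN·m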